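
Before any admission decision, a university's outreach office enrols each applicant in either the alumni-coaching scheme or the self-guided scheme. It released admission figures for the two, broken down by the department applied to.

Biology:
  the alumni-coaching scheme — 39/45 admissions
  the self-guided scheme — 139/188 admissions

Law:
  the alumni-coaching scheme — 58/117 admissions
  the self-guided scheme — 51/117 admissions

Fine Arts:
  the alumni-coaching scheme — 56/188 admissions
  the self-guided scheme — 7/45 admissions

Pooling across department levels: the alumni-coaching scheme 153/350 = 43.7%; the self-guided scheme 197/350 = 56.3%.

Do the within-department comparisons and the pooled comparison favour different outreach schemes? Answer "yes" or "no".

Within each department level (Biology 86.7% vs 73.9%; Law 49.6% vs 43.6%; Fine Arts 29.8% vs 15.6%), the alumni-coaching scheme has the higher rate every time. Pooled: 43.7% vs 56.3% — the self-guided scheme has the higher rate overall. The two comparisons disagree.

yes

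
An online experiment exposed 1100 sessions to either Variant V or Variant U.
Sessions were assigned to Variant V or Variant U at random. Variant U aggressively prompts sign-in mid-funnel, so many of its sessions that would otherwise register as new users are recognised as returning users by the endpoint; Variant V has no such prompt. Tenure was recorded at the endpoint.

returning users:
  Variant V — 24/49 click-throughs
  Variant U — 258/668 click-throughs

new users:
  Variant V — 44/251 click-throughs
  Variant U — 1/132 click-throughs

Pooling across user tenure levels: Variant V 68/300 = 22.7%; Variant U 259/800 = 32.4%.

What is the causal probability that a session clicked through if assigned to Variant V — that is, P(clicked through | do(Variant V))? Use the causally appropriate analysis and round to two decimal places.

0.23

User tenure is recorded after the variant and is itself shifted by it — it sits on the causal path from variant to outcome. Conditioning on a mediator would strip out part of the effect we want; the pooled comparison gives the total causal effect.
So P(outcome | do(Variant V)) is just the pooled rate for Variant V: 68/300 = 0.227.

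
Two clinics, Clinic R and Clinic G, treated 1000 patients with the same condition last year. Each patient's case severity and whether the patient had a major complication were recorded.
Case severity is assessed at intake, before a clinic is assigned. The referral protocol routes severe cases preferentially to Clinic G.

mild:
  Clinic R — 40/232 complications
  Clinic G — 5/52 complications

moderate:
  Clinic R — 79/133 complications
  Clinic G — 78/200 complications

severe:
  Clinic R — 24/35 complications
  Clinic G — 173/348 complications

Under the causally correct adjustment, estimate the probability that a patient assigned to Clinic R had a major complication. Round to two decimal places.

Here case severity is a common cause — it drives both which clinic a case falls under and the outcome. The crude comparison mixes populations; the stratum-specific rates are the causally relevant ones.
Standardising Clinic R to the population case severity mix: 0.284·40/232 + 0.333·79/133 + 0.383·24/35 = 0.509.

0.51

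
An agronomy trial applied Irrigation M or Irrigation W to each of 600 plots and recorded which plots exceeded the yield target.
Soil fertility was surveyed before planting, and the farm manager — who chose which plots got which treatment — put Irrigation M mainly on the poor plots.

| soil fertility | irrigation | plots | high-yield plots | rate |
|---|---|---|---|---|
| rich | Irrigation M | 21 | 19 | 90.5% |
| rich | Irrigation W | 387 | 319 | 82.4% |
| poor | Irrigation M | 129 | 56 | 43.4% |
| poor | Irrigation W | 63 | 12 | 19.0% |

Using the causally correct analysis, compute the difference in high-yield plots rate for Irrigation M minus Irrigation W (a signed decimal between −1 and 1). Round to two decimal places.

Soil fertility satisfies the back-door criterion: it is not a descendant of the irrigation, and it blocks the spurious path from irrigation to outcome. Adjusting for it (i.e., using the within-soil fertility rates) gives the causal effect.
Adjusting over the population distribution of soil fertility: 0.680·(0.905−0.824) + 0.320·(0.434−0.190) = +0.133.

+0.13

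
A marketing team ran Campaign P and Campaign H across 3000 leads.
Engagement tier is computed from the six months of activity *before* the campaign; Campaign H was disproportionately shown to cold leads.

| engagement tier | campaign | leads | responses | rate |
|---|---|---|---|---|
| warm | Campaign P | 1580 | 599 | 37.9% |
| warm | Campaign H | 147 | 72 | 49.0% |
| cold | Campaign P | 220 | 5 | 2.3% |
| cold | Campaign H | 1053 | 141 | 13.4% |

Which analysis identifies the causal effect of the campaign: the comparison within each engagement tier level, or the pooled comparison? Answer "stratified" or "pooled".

stratified

Here engagement tier is a common cause — it drives both which campaign a case falls under and the outcome. The crude comparison mixes populations; the stratum-specific rates are the causally relevant ones.
Within each level — warm: 37.9% vs 49.0%; cold: 2.3% vs 13.4% — Campaign H is higher every time.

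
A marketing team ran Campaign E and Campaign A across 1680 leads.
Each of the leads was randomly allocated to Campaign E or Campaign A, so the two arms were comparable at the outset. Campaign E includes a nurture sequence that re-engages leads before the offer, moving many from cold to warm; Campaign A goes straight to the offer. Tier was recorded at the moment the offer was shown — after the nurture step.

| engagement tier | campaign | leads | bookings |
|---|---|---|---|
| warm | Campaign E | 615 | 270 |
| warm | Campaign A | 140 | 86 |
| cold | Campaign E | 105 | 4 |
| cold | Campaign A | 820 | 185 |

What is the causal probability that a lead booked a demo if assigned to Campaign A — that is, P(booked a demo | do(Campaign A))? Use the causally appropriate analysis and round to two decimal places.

Within every engagement tier level Campaign A has the higher rate, yet pooled Campaign E does — Simpson's reversal.
The distribution of engagement tier is itself part of what the campaign does — it is an intermediate outcome. Holding it fixed would remove that part of the effect; the total effect is the pooled difference.
So P(outcome | do(Campaign A)) is just the pooled rate for Campaign A: 271/960 = 0.282.

0.28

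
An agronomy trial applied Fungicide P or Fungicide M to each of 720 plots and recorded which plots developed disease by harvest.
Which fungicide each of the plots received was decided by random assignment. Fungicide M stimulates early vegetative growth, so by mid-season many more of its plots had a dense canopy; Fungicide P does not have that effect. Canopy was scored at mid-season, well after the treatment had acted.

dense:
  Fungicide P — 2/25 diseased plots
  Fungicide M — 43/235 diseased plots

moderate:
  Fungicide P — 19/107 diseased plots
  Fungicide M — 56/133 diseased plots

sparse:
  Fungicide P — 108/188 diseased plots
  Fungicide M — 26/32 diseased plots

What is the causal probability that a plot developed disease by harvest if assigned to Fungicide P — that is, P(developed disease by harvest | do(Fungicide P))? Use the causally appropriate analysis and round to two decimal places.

The mid-season canopy-specific comparison favours Fungicide P throughout, but the pooled figures favour Fungicide M. The question is whether to condition on mid-season canopy.
Mid-season canopy lies on the pathway fungicide → mid-season canopy → outcome, so adjusting for it blocks the indirect effect. For the total causal effect of fungicide, use the unadjusted pooled rates.
So P(outcome | do(Fungicide P)) is just the pooled rate for Fungicide P: 129/320 = 0.403.

0.40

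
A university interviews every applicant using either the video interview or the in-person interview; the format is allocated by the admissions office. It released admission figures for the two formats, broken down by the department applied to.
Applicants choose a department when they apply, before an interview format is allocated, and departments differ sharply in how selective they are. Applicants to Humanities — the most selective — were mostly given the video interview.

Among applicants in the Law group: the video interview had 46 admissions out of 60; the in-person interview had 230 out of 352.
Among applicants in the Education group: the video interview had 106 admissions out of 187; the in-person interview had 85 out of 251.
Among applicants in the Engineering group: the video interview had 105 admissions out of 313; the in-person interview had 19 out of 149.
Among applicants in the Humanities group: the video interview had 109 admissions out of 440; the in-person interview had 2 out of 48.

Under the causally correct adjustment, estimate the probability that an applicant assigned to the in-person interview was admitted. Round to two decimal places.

The imbalance in department arose from how applicants were allocated, not from anything the interview format did; and department independently affects the outcome. The pooled gap is confounded — condition on department.
Standardising the in-person interview to the population department mix: 0.229·230/352 + 0.243·85/251 + 0.257·19/149 + 0.271·2/48 = 0.276.

0.28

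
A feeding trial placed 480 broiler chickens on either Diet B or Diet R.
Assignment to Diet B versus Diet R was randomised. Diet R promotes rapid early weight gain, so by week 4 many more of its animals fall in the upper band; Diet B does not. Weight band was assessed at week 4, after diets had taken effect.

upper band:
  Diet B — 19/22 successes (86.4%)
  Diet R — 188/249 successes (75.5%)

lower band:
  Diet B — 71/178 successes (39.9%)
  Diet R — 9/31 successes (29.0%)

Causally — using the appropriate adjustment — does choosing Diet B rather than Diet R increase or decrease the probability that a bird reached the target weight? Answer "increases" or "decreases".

Diet B is higher inside every week-4 weight band stratum but Diet R is higher in aggregate. Whether to stratify depends on how week-4 weight band relates to the diet.
Stratifying would compare diets among broiler chickens the diets themselves sorted into week-4 weight band groups — a form of selection on an intermediate. The unconditioned pooled rates give the total causal effect.
Pooled: Diet B 45.0% vs Diet R 70.4%; Diet R is higher overall.

decreases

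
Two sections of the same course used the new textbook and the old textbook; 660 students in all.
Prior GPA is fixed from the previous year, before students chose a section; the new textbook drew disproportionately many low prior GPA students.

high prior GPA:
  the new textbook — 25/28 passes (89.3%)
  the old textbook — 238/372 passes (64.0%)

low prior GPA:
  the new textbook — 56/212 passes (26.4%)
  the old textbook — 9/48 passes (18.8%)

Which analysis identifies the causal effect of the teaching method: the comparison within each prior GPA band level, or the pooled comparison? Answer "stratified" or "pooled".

stratified

Within every prior GPA band level the new textbook has the higher rate, yet pooled the old textbook does — Simpson's reversal.
Nothing the teaching method does changes prior GPA band; the imbalance is an allocation artefact. With prior GPA band also predicting the outcome, the pooled figure is confounded, and the within-stratum comparison is the causal one.
Within each level — high prior GPA: 89.3% vs 64.0%; low prior GPA: 26.4% vs 18.8% — the new textbook is higher every time.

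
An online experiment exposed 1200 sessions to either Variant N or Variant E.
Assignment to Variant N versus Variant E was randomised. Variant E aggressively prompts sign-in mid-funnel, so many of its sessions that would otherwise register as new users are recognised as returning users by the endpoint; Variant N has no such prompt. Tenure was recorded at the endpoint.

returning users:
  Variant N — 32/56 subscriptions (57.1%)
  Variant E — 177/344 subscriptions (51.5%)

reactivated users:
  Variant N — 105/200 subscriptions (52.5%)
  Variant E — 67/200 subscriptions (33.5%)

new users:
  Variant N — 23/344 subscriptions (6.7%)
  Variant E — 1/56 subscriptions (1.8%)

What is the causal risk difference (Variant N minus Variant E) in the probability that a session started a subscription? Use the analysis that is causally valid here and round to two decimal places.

User tenure here is a post-treatment variable shaped by the variant; conditioning on it would introduce bias rather than remove it. The overall comparison is the causal one.
The causal difference is the pooled difference: 0.267 − 0.408 = -0.142.

-0.14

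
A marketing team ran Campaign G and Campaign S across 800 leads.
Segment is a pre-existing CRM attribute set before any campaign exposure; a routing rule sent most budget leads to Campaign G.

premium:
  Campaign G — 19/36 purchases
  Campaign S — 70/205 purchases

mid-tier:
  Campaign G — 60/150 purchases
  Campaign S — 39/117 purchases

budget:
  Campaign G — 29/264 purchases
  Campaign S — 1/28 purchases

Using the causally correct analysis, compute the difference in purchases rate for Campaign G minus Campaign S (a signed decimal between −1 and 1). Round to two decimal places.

+0.11

Within every customer segment level Campaign G has the higher rate, yet pooled Campaign S does — Simpson's reversal.
Customer segment is set before the campaign has any effect — it is not caused by the campaign — and it independently drives the outcome. That makes it a confounder, so the causal comparison is within customer segment levels.
Adjusting over the population distribution of customer segment: 0.301·(0.528−0.341) + 0.334·(0.400−0.333) + 0.365·(0.110−0.036) = +0.105.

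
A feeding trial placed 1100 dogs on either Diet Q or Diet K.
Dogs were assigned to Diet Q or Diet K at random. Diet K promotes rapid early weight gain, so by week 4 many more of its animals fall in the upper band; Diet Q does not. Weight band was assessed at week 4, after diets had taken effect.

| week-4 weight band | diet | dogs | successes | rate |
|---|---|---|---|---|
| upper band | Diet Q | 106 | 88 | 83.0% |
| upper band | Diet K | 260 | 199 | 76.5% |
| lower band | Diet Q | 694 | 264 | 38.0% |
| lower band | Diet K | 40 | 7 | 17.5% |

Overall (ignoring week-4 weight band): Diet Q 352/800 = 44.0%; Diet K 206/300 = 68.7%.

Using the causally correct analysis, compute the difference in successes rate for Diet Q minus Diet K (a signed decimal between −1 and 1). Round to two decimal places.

-0.25

Diet Q is higher inside every week-4 weight band stratum but Diet K is higher in aggregate. Whether to stratify depends on how week-4 weight band relates to the diet.
Week-4 weight band here is a post-treatment variable shaped by the diet; conditioning on it would introduce bias rather than remove it. The overall comparison is the causal one.
The causal difference is the pooled difference: 0.440 − 0.687 = -0.247.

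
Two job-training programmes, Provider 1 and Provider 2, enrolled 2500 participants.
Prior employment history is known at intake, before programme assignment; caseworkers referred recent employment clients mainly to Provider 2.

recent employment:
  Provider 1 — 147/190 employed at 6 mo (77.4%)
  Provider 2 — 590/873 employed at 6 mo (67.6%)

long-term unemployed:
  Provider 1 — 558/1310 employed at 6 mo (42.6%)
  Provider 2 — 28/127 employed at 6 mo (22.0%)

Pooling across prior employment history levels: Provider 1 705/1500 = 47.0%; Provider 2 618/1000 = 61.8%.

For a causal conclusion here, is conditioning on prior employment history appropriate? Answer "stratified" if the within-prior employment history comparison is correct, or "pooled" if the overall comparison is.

Nothing the programme does changes prior employment history; the imbalance is an allocation artefact. With prior employment history also predicting the outcome, the pooled figure is confounded, and the within-stratum comparison is the causal one.
Within each level — recent employment: 77.4% vs 67.6%; long-term unemployed: 42.6% vs 22.0% — Provider 1 is higher every time.

stratified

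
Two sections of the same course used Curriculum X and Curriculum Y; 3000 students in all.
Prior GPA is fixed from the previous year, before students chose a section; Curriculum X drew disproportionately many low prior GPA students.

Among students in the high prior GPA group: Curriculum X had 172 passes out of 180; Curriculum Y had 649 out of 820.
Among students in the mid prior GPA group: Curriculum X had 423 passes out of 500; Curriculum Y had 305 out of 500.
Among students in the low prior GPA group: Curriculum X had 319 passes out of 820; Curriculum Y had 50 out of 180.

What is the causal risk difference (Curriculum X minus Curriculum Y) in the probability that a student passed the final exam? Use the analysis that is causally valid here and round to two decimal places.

+0.17

Since prior GPA band is a pre-existing factor (not a product of the teaching method) and it affects the outcome on its own, it is a confounder. The stratified rates, not the pooled rate, identify the causal effect.
Adjusting over the population distribution of prior GPA band: 0.333·(0.956−0.791) + 0.333·(0.846−0.610) + 0.333·(0.389−0.278) = +0.170.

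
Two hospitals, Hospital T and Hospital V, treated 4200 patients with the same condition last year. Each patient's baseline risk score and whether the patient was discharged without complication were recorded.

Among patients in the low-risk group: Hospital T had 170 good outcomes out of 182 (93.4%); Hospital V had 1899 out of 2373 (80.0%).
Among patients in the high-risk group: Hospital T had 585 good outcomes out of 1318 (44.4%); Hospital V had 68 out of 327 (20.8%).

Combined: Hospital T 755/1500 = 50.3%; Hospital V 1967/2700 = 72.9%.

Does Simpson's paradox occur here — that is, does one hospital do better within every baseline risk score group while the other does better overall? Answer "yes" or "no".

yes

Within each baseline risk score level (low-risk 93.4% vs 80.0%; high-risk 44.4% vs 20.8%), Hospital T has the higher rate every time. Pooled: 50.3% vs 72.9% — Hospital V has the higher rate overall. The two comparisons disagree.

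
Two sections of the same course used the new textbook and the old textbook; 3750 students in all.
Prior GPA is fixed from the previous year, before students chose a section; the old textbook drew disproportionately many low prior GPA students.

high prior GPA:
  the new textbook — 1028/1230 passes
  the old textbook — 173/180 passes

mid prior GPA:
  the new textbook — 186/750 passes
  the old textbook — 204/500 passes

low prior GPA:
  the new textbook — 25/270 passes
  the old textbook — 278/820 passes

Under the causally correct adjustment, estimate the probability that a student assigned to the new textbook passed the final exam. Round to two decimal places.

0.42

Nothing the teaching method does changes prior GPA band; the imbalance is an allocation artefact. With prior GPA band also predicting the outcome, the pooled figure is confounded, and the within-stratum comparison is the causal one.
Standardising the new textbook to the population prior GPA band mix: 0.376·1028/1230 + 0.333·186/750 + 0.291·25/270 = 0.424.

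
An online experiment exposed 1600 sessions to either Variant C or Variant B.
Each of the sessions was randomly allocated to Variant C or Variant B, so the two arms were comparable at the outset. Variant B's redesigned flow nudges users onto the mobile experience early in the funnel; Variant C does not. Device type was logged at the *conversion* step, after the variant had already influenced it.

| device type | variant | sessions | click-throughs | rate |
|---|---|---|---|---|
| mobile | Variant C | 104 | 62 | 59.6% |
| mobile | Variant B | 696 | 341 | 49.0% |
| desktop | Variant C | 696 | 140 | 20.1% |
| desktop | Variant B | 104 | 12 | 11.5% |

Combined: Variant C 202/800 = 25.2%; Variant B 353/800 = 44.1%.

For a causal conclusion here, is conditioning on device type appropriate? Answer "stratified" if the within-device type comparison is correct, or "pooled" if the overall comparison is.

The device type-specific comparison favours Variant C throughout, but the pooled figures favour Variant B. The question is whether to condition on device type.
Device type is recorded after the variant and is itself shifted by it — it sits on the causal path from variant to outcome. Conditioning on a mediator would strip out part of the effect we want; the pooled comparison gives the total causal effect.
Pooled: Variant C 25.2% vs Variant B 44.1%; Variant B is higher overall.

pooled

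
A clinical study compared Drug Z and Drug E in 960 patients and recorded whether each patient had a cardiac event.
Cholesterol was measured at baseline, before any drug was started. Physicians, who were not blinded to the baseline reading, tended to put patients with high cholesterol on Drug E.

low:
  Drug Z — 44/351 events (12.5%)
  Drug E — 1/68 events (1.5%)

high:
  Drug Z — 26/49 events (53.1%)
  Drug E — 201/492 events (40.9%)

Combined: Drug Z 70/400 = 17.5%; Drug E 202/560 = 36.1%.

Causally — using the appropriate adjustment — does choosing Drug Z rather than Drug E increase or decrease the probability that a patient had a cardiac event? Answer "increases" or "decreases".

increases

Here cholesterol is a common cause — it drives both which drug a case falls under and the outcome. The crude comparison mixes populations; the stratum-specific rates are the causally relevant ones.
Within each level — low: 12.5% vs 1.5%; high: 53.1% vs 40.9% — Drug E is lower every time.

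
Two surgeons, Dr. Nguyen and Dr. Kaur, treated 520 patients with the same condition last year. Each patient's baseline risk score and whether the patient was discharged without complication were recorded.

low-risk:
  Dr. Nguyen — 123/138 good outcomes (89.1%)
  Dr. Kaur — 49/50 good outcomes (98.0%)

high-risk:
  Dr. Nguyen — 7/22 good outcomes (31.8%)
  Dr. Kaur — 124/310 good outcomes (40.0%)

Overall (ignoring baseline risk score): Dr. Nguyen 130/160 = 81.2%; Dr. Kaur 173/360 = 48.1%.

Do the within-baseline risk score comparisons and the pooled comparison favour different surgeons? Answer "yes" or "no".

Within each baseline risk score level (low-risk 89.1% vs 98.0%; high-risk 31.8% vs 40.0%), Dr. Kaur has the higher rate every time. Pooled: 81.2% vs 48.1% — Dr. Nguyen has the higher rate overall. The two comparisons disagree.

yes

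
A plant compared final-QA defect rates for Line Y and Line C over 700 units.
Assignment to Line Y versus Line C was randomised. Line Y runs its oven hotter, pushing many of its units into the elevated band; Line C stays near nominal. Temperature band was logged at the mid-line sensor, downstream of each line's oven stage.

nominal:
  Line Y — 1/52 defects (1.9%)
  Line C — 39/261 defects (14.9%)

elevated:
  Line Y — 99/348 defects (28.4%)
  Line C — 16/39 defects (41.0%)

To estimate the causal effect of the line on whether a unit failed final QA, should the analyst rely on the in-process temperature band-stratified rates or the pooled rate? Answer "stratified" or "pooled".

pooled

The in-process temperature band-specific comparison favours Line Y throughout, but the pooled figures favour Line C. The question is whether to condition on in-process temperature band.
In-process temperature band is recorded after the line and is itself shifted by it — it sits on the causal path from line to outcome. Conditioning on a mediator would strip out part of the effect we want; the pooled comparison gives the total causal effect.
Pooled: Line Y 25.0% vs Line C 18.3%; Line C is lower overall.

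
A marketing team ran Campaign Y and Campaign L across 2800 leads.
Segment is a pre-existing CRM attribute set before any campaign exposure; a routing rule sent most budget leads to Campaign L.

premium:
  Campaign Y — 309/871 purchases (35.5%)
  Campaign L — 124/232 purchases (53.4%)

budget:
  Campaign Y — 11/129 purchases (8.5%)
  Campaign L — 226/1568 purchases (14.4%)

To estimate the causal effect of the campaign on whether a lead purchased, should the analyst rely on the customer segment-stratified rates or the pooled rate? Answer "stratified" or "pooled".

stratified

Customer segment is set before the campaign has any effect — it is not caused by the campaign — and it independently drives the outcome. That makes it a confounder, so the causal comparison is within customer segment levels.
Within each level — premium: 35.5% vs 53.4%; budget: 8.5% vs 14.4% — Campaign L is higher every time.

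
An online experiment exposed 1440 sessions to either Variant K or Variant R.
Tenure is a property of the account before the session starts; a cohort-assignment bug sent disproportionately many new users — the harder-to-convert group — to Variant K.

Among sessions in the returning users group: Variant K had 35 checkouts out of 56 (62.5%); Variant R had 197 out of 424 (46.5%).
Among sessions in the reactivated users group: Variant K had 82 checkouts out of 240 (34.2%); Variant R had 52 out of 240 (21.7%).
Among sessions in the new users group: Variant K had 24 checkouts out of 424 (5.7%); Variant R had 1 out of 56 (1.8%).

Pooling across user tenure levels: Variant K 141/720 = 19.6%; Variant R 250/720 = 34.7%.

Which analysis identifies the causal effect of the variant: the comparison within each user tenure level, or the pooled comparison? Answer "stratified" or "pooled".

stratified

The stratified and pooled comparisons disagree (Variant K wins within each user tenure; Variant R wins overall), so the answer turns on the causal role of user tenure.
Nothing the variant does changes user tenure; the imbalance is an allocation artefact. With user tenure also predicting the outcome, the pooled figure is confounded, and the within-stratum comparison is the causal one.
Within each level — returning users: 62.5% vs 46.5%; reactivated users: 34.2% vs 21.7%; new users: 5.7% vs 1.8% — Variant K is higher every time.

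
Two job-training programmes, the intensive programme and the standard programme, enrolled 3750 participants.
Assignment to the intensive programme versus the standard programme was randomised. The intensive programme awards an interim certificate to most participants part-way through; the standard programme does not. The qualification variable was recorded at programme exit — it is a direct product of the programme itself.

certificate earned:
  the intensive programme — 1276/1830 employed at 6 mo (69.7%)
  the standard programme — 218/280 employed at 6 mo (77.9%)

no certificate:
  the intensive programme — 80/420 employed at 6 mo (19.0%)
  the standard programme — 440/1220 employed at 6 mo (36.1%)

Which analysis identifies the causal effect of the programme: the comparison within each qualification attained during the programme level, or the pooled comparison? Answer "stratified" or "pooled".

pooled

the standard programme is higher inside every qualification attained during the programme stratum but the intensive programme is higher in aggregate. Whether to stratify depends on how qualification attained during the programme relates to the programme.
The distribution of qualification attained during the programme is itself part of what the programme does — it is an intermediate outcome. Holding it fixed would remove that part of the effect; the total effect is the pooled difference.
Pooled: the intensive programme 60.3% vs the standard programme 43.9%; the intensive programme is higher overall.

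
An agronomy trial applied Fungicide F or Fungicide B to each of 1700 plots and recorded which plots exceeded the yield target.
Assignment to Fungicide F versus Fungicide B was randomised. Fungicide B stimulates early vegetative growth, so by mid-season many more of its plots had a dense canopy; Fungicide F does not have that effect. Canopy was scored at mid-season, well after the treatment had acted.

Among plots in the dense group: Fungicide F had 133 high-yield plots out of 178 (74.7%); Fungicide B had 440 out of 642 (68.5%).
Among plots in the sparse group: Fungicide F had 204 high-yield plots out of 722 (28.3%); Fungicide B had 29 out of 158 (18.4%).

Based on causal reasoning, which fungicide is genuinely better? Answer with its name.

Fungicide B

Because the fungicide influences mid-season canopy, mid-season canopy is a post-treatment mediator, not a confounder. Stratifying on it would bias the estimate; the causal effect is the crude pooled difference.
Pooled: Fungicide F 37.4% vs Fungicide B 58.6%; Fungicide B is higher overall.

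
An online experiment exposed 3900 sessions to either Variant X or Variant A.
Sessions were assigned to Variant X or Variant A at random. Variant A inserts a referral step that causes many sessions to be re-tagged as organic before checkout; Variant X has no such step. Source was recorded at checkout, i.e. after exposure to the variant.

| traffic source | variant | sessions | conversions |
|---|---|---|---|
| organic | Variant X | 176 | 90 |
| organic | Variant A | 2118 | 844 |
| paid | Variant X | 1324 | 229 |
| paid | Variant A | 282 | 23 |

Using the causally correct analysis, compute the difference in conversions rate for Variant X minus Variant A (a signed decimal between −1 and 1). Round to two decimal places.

-0.15

Traffic source lies on the pathway variant → traffic source → outcome, so adjusting for it blocks the indirect effect. For the total causal effect of variant, use the unadjusted pooled rates.
The causal difference is the pooled difference: 0.213 − 0.361 = -0.149.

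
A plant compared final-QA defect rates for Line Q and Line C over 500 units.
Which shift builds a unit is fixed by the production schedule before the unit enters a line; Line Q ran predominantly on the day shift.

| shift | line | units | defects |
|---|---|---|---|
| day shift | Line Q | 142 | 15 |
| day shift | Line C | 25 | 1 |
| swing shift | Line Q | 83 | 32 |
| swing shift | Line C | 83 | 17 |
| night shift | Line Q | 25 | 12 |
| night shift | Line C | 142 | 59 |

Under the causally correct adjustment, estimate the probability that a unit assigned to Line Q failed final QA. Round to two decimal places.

The imbalance in shift arose from how units were allocated, not from anything the line did; and shift independently affects the outcome. The pooled gap is confounded — condition on shift.
Standardising Line Q to the population shift mix: 0.334·15/142 + 0.332·32/83 + 0.334·12/25 = 0.324.

0.32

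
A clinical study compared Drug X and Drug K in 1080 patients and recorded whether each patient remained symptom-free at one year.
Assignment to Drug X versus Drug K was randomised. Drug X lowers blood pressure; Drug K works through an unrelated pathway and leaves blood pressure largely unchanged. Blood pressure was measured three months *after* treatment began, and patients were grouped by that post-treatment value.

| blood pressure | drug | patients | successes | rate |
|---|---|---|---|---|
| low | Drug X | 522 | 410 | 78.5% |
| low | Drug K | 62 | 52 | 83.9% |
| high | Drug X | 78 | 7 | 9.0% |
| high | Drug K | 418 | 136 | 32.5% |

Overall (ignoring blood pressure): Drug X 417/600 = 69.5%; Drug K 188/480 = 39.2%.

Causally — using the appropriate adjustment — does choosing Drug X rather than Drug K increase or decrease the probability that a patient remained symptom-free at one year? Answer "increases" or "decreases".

Within every blood pressure level Drug K has the higher rate, yet pooled Drug X does — Simpson's reversal.
Stratifying would compare drugs among patients the drugs themselves sorted into blood pressure groups — a form of selection on an intermediate. The unconditioned pooled rates give the total causal effect.
Pooled: Drug X 69.5% vs Drug K 39.2%; Drug X is higher overall.

increases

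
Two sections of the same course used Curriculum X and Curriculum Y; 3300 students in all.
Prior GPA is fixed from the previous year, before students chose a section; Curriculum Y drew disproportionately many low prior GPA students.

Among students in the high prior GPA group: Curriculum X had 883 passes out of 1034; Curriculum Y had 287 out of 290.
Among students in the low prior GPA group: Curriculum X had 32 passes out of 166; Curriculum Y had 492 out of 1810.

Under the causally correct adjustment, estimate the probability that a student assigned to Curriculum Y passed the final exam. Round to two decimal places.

0.56

The prior GPA band-specific comparison favours Curriculum Y throughout, but the pooled figures favour Curriculum X. The question is whether to condition on prior GPA band.
The imbalance in prior GPA band arose from how students were allocated, not from anything the teaching method did; and prior GPA band independently affects the outcome. The pooled gap is confounded — condition on prior GPA band.
Standardising Curriculum Y to the population prior GPA band mix: 0.401·287/290 + 0.599·492/1810 = 0.560.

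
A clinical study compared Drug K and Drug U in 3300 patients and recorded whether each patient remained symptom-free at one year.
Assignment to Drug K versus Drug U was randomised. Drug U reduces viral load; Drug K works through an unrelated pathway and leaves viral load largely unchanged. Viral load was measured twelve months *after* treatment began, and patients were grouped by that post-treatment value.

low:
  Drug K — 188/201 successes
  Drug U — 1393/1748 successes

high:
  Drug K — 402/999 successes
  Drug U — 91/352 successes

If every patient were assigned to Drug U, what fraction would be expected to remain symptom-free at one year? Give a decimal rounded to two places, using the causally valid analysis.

0.71

Viral load here is a post-treatment variable shaped by the drug; conditioning on it would introduce bias rather than remove it. The overall comparison is the causal one.
So P(outcome | do(Drug U)) is just the pooled rate for Drug U: 1484/2100 = 0.707.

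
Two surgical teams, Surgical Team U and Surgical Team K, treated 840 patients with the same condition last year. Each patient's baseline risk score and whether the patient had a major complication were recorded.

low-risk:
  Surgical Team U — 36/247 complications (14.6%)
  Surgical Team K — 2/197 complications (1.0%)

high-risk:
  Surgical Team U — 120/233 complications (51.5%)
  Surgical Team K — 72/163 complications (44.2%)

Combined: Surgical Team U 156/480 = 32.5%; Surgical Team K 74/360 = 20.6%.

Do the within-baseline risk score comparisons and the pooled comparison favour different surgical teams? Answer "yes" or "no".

no

Within each baseline risk score level (low-risk 14.6% vs 1.0%; high-risk 51.5% vs 44.2%), Surgical Team K has the lower rate every time. Pooled: 32.5% vs 20.6% — Surgical Team K has the lower rate overall. They agree.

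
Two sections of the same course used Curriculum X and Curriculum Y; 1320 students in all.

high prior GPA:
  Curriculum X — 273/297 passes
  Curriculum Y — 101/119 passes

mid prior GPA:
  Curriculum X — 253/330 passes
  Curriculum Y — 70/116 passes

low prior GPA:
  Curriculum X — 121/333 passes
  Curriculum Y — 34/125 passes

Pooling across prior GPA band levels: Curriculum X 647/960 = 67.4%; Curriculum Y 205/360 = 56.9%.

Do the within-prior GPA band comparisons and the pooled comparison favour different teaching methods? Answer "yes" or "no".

Within each prior GPA band level (high prior GPA 91.9% vs 84.9%; mid prior GPA 76.7% vs 60.3%; low prior GPA 36.3% vs 27.2%), Curriculum X has the higher rate every time. Pooled: 67.4% vs 56.9% — Curriculum X has the higher rate overall. They agree.

no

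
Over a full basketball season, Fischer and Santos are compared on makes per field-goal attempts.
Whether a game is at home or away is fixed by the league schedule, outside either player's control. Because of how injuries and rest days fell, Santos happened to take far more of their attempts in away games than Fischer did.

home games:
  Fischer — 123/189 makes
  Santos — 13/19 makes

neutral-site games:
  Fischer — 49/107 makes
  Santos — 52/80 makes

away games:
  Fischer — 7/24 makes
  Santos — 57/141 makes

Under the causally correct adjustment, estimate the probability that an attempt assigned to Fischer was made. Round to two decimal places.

0.48

The game venue-specific comparison favours Santos throughout, but the pooled figures favour Fischer. The question is whether to condition on game venue.
Game venue differs across players for reasons unrelated to any effect of the player itself, and it separately predicts the outcome — a classic confounder. We must compare within game venue levels.
Standardising Fischer to the population game venue mix: 0.371·123/189 + 0.334·49/107 + 0.295·7/24 = 0.481.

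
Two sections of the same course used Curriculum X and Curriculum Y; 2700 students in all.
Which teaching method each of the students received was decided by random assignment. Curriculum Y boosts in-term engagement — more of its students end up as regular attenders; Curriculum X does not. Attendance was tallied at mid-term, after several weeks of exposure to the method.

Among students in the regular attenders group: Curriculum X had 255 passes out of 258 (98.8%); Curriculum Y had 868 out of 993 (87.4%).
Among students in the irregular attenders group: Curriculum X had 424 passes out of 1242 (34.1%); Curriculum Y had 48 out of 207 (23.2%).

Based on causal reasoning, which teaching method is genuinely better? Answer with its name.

Curriculum Y

The mid-term attendance-specific comparison favours Curriculum X throughout, but the pooled figures favour Curriculum Y. The question is whether to condition on mid-term attendance.
Mid-term attendance is recorded after the teaching method and is itself shifted by it — it sits on the causal path from teaching method to outcome. Conditioning on a mediator would strip out part of the effect we want; the pooled comparison gives the total causal effect.
Pooled: Curriculum X 45.3% vs Curriculum Y 76.3%; Curriculum Y is higher overall.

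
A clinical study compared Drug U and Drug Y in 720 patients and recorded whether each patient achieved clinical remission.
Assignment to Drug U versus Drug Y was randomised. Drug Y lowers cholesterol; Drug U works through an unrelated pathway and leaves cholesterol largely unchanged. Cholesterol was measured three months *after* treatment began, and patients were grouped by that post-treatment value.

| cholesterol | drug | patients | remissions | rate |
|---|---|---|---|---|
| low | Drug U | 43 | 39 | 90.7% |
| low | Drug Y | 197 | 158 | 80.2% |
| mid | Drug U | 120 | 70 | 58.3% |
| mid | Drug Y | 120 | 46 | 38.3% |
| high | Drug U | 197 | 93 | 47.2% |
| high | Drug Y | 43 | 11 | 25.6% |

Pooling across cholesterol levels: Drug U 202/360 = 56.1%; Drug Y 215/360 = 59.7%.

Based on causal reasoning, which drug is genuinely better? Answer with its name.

The stratified and pooled comparisons disagree (Drug U wins within each cholesterol; Drug Y wins overall), so the answer turns on the causal role of cholesterol.
Cholesterol is downstream of the drug. One should not condition on a consequence of treatment, so the overall rates are the right comparison.
Pooled: Drug U 56.1% vs Drug Y 59.7%; Drug Y is higher overall.

Drug Y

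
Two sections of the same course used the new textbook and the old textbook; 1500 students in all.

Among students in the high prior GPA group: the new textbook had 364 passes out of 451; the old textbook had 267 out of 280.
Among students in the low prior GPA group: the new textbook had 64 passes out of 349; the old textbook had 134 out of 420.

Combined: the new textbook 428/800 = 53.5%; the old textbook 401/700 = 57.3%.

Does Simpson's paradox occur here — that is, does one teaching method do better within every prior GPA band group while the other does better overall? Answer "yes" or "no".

Within each prior GPA band level (high prior GPA 80.7% vs 95.4%; low prior GPA 18.3% vs 31.9%), the old textbook has the higher rate every time. Pooled: 53.5% vs 57.3% — the old textbook has the higher rate overall. They agree.

no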